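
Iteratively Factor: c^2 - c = (c)*(c - 1)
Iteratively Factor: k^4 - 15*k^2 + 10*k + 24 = (k - 3)*(k^3 + 3*k^2 - 6*k - 8) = (k - 3)*(k + 1)*(k^2 + 2*k - 8) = (k - 3)*(k - 2)*(k + 1)*(k + 4)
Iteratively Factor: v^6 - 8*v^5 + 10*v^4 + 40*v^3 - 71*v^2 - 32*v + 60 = (v - 5)*(v^5 - 3*v^4 - 5*v^3 + 15*v^2 + 4*v - 12) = (v - 5)*(v - 1)*(v^4 - 2*v^3 - 7*v^2 + 8*v + 12) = (v - 5)*(v - 3)*(v - 1)*(v^3 + v^2 - 4*v - 4) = (v - 5)*(v - 3)*(v - 2)*(v - 1)*(v^2 + 3*v + 2) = (v - 5)*(v - 3)*(v - 2)*(v - 1)*(v + 2)*(v + 1)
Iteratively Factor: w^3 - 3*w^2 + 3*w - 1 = (w - 1)*(w^2 - 2*w + 1) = (w - 1)^2*(w - 1)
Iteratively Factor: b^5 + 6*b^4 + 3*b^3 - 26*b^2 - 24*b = (b)*(b^4 + 6*b^3 + 3*b^2 - 26*b - 24) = b*(b + 3)*(b^3 + 3*b^2 - 6*b - 8) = b*(b + 1)*(b + 3)*(b^2 + 2*b - 8) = b*(b + 1)*(b + 3)*(b + 4)*(b - 2)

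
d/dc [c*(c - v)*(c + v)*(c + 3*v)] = 4*c^3 + 9*c^2*v - 2*c*v^2 - 3*v^3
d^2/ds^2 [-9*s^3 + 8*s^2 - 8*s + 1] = 16 - 54*s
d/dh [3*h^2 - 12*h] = 6*h - 12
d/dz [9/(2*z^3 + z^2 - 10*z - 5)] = 18*(-3*z^2 - z + 5)/(2*z^3 + z^2 - 10*z - 5)^2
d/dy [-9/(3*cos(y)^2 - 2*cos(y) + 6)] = 18*(1 - 3*cos(y))*sin(y)/(3*cos(y)^2 - 2*cos(y) + 6)^2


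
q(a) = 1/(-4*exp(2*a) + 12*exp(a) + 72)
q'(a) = (8*exp(2*a) - 12*exp(a))/(-4*exp(2*a) + 12*exp(a) + 72)^2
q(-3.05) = 0.01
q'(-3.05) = -0.00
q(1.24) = 0.02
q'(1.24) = 0.01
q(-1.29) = 0.01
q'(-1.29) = -0.00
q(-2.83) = 0.01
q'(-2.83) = -0.00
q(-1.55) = 0.01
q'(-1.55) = -0.00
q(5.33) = -0.00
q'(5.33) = 0.00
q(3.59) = -0.00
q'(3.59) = 0.00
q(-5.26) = 0.01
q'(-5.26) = -0.00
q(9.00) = 0.00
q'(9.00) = 0.00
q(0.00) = 0.01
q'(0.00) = 0.00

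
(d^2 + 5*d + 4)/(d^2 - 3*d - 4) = (d + 4)/(d - 4)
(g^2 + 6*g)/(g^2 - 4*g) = (g + 6)/(g - 4)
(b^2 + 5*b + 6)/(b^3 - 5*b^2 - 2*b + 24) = (b + 3)/(b^2 - 7*b + 12)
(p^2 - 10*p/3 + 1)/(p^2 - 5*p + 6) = (p - 1/3)/(p - 2)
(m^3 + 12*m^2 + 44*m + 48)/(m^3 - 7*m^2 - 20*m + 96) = (m^2 + 8*m + 12)/(m^2 - 11*m + 24)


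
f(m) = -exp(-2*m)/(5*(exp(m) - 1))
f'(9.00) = 0.00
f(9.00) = 0.00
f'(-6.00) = -65182.60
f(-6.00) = 32631.84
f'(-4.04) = -1303.05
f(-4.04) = 657.42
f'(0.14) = 9.71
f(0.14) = -1.01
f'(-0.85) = -2.40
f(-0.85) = 1.91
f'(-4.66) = -4484.72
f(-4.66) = 2253.13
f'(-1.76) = -14.63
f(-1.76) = 8.16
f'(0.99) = 0.06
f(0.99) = -0.02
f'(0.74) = 0.16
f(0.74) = -0.04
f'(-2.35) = -46.05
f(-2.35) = 24.31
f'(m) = 2*exp(-2*m)/(5*(exp(m) - 1)) + exp(-m)/(5*(exp(m) - 1)^2) = (3*exp(m) - 2)*exp(-2*m)/(5*(1 - exp(m))^2)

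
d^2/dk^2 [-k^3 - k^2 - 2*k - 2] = -6*k - 2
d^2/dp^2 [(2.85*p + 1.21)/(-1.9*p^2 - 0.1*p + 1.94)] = (-(2.85*p + 1.21)*(3.8*p + 0.1)*(7.6*p + 0.2) + (32.49*p + 5.168)*(1.9*p^2 + 0.1*p - 1.94))/(1.9*p^2 + 0.1*p - 1.94)^3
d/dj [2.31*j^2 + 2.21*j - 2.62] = 4.62*j + 2.21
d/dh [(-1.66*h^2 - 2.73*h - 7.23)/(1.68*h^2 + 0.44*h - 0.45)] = (3.856*h^2 + 25.7868*h + 4.4097)/(2.8224*h^4 + 1.4784*h^3 - 1.3184*h^2 - 0.396*h + 0.2025)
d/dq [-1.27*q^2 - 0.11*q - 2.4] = -2.54*q - 0.11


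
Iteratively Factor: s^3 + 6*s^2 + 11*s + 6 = (s + 1)*(s^2 + 5*s + 6) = (s + 1)*(s + 3)*(s + 2)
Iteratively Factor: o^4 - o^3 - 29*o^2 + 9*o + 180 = (o - 3)*(o^3 + 2*o^2 - 23*o - 60) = (o - 3)*(o + 4)*(o^2 - 2*o - 15) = (o - 5)*(o - 3)*(o + 4)*(o + 3)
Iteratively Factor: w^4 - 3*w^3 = (w)*(w^3 - 3*w^2) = w^2*(w^2 - 3*w) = w^3*(w - 3)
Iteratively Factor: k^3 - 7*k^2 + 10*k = (k)*(k^2 - 7*k + 10) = k*(k - 5)*(k - 2)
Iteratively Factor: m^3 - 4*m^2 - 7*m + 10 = (m + 2)*(m^2 - 6*m + 5) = (m - 5)*(m + 2)*(m - 1)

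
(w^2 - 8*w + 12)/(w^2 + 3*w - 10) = (w - 6)/(w + 5)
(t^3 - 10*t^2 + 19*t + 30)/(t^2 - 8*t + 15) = (t^2 - 5*t - 6)/(t - 3)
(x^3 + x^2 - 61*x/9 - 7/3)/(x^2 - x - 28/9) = (3*x^2 + 10*x + 3)/(3*x + 4)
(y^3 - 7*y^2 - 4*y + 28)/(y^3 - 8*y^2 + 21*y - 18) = (y^2 - 5*y - 14)/(y^2 - 6*y + 9)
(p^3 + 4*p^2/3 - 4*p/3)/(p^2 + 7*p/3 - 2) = p*(p + 2)/(p + 3)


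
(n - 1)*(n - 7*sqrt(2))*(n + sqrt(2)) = n^3 - 6*sqrt(2)*n^2 - n^2 - 14*n + 6*sqrt(2)*n + 14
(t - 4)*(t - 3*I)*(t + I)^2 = t^4 - 4*t^3 - I*t^3 + 5*t^2 + 4*I*t^2 - 20*t + 3*I*t - 12*I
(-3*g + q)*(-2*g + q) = 6*g^2 - 5*g*q + q^2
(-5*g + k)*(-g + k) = 5*g^2 - 6*g*k + k^2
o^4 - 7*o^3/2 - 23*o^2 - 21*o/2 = o*(o - 7)*(o + 1/2)*(o + 3)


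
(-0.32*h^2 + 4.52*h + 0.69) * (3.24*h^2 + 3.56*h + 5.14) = -1.0368*h^4 + 13.5056*h^3 + 16.682*h^2 + 25.6892*h + 3.5466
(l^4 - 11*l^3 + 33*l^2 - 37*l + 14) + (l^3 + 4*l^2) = l^4 - 10*l^3 + 37*l^2 - 37*l + 14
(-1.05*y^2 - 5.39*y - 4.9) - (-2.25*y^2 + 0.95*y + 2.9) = 1.2*y^2 - 6.34*y - 7.8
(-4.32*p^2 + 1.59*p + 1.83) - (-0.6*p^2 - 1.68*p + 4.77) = -3.72*p^2 + 3.27*p - 2.94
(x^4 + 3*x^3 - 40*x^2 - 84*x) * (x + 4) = x^5 + 7*x^4 - 28*x^3 - 244*x^2 - 336*x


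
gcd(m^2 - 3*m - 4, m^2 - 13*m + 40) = 1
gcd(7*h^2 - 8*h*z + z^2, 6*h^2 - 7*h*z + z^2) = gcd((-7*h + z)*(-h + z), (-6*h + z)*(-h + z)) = -h + z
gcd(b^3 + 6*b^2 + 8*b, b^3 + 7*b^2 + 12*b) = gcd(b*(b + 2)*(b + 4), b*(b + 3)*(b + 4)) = b^2 + 4*b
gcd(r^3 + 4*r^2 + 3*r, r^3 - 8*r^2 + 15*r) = r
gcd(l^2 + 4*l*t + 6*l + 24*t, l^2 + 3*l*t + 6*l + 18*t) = l + 6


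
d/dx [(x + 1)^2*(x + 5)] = (x + 1)*(3*x + 11)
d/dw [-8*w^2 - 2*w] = -16*w - 2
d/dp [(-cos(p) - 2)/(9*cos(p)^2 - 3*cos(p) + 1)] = (-9*cos(p)^2 - 36*cos(p) + 7)*sin(p)/(9*sin(p)^2 + 3*cos(p) - 10)^2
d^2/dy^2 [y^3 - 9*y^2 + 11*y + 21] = 6*y - 18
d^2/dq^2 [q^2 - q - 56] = 2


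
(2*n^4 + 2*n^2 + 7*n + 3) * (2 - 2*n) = -4*n^5 + 4*n^4 - 4*n^3 - 10*n^2 + 8*n + 6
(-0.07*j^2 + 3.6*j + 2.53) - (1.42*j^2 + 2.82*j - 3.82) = -1.49*j^2 + 0.78*j + 6.35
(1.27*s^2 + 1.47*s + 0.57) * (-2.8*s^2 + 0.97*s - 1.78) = -3.556*s^4 - 2.8841*s^3 - 2.4307*s^2 - 2.0637*s - 1.0146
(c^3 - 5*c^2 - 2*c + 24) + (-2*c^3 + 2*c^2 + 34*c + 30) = -c^3 - 3*c^2 + 32*c + 54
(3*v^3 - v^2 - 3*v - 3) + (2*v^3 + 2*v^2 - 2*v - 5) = 5*v^3 + v^2 - 5*v - 8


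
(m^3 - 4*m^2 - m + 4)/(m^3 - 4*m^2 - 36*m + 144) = (m^2 - 1)/(m^2 - 36)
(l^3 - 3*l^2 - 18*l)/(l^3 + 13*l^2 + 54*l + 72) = l*(l - 6)/(l^2 + 10*l + 24)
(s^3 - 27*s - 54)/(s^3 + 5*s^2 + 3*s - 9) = (s - 6)/(s - 1)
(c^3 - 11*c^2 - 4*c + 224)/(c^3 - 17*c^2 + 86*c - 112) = (c + 4)/(c - 2)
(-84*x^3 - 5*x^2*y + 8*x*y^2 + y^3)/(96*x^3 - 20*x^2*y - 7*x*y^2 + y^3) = (-7*x - y)/(8*x - y)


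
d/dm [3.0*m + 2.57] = 3.00000000000000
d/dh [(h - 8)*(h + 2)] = 2*h - 6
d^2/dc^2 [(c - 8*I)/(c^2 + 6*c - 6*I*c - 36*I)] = 2*(4*(c - 8*I)*(c + 3 - 3*I)^2 + (-3*c - 6 + 14*I)*(c^2 + 6*c - 6*I*c - 36*I))/(c^2 + 6*c - 6*I*c - 36*I)^3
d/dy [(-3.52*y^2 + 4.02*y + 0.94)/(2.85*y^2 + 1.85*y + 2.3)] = (-17.969*y^2 - 21.55*y + 7.507)/(8.1225*y^4 + 10.545*y^3 + 16.5325*y^2 + 8.51*y + 5.29)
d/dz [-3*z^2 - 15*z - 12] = -6*z - 15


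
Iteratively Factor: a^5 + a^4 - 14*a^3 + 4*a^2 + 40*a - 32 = (a - 2)*(a^4 + 3*a^3 - 8*a^2 - 12*a + 16) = (a - 2)*(a + 2)*(a^3 + a^2 - 10*a + 8) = (a - 2)*(a - 1)*(a + 2)*(a^2 + 2*a - 8) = (a - 2)*(a - 1)*(a + 2)*(a + 4)*(a - 2)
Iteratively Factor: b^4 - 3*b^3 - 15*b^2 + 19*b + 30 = (b - 2)*(b^3 - b^2 - 17*b - 15) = (b - 5)*(b - 2)*(b^2 + 4*b + 3) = (b - 5)*(b - 2)*(b + 3)*(b + 1)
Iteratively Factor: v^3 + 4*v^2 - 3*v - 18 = (v + 3)*(v^2 + v - 6) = (v - 2)*(v + 3)*(v + 3)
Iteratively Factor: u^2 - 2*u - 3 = (u - 3)*(u + 1)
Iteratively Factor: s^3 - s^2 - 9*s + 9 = (s + 3)*(s^2 - 4*s + 3) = (s - 1)*(s + 3)*(s - 3)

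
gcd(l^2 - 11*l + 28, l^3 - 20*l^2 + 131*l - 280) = l - 7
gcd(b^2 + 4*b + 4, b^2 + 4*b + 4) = b^2 + 4*b + 4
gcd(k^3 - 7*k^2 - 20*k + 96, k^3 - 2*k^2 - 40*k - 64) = k^2 - 4*k - 32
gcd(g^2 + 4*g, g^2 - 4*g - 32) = g + 4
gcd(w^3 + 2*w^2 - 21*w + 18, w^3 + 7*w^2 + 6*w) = w + 6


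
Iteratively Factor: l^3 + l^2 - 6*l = (l)*(l^2 + l - 6) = l*(l - 2)*(l + 3)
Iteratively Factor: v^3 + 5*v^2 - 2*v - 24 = (v + 4)*(v^2 + v - 6) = (v - 2)*(v + 4)*(v + 3)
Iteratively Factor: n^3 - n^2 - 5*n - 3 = (n - 3)*(n^2 + 2*n + 1) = (n - 3)*(n + 1)*(n + 1)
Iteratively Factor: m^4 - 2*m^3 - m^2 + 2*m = (m - 2)*(m^3 - m) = (m - 2)*(m - 1)*(m^2 + m) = m*(m - 2)*(m - 1)*(m + 1)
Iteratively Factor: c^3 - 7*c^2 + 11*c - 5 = (c - 1)*(c^2 - 6*c + 5) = (c - 5)*(c - 1)*(c - 1)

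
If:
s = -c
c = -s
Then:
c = -s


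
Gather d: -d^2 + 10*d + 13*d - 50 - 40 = -d^2 + 23*d - 90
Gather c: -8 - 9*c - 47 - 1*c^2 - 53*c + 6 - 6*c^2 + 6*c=-7*c^2 - 56*c - 49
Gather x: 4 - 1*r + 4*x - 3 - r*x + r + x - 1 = x*(5 - r)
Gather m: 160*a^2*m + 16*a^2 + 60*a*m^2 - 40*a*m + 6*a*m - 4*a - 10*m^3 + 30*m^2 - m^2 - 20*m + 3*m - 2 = 16*a^2 - 4*a - 10*m^3 + m^2*(60*a + 29) + m*(160*a^2 - 34*a - 17) - 2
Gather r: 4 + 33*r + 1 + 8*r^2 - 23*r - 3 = 8*r^2 + 10*r + 2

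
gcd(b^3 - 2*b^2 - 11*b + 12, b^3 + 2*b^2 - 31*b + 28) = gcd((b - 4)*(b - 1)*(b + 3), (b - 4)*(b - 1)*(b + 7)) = b^2 - 5*b + 4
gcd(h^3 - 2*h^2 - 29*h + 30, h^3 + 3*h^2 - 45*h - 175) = h + 5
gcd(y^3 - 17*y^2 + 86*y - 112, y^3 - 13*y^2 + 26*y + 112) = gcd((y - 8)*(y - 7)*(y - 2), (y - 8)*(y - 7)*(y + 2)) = y^2 - 15*y + 56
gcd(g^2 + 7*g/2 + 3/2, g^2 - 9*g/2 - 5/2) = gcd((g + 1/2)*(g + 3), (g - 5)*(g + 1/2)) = g + 1/2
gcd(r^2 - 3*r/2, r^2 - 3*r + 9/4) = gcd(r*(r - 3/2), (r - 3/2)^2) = r - 3/2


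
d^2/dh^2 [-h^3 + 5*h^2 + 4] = 10 - 6*h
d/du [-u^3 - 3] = -3*u^2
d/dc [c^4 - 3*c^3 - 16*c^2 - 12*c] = 4*c^3 - 9*c^2 - 32*c - 12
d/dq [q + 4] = 1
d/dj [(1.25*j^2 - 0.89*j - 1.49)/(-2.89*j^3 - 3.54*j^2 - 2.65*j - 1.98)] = (3.6125*j^4 - 5.1442*j^3 - 19.3814*j^2 - 15.4992*j - 2.1863)/(8.3521*j^6 + 20.4612*j^5 + 27.8486*j^4 + 30.2064*j^3 + 21.0409*j^2 + 10.494*j + 3.9204)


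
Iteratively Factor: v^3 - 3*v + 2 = (v - 1)*(v^2 + v - 2) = (v - 1)*(v + 2)*(v - 1)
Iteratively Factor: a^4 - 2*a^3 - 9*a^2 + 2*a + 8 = (a - 1)*(a^3 - a^2 - 10*a - 8) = (a - 1)*(a + 1)*(a^2 - 2*a - 8) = (a - 1)*(a + 1)*(a + 2)*(a - 4)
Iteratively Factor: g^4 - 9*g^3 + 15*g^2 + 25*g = (g - 5)*(g^3 - 4*g^2 - 5*g) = (g - 5)^2*(g^2 + g) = g*(g - 5)^2*(g + 1)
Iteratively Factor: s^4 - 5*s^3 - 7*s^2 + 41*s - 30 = (s - 1)*(s^3 - 4*s^2 - 11*s + 30) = (s - 5)*(s - 1)*(s^2 + s - 6) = (s - 5)*(s - 2)*(s - 1)*(s + 3)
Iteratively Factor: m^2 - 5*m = (m - 5)*(m)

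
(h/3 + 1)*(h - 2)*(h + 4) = h^3/3 + 5*h^2/3 - 2*h/3 - 8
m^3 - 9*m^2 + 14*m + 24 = (m - 6)*(m - 4)*(m + 1)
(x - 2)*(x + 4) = x^2 + 2*x - 8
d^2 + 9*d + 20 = (d + 4)*(d + 5)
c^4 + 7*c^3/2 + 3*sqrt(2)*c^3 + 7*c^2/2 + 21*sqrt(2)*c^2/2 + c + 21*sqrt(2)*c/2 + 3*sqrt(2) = (c + 1/2)*(c + 1)*(c + 2)*(c + 3*sqrt(2))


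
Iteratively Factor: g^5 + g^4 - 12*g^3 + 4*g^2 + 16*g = (g + 4)*(g^4 - 3*g^3 + 4*g) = (g + 1)*(g + 4)*(g^3 - 4*g^2 + 4*g) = (g - 2)*(g + 1)*(g + 4)*(g^2 - 2*g) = g*(g - 2)*(g + 1)*(g + 4)*(g - 2)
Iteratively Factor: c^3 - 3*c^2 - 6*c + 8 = (c - 1)*(c^2 - 2*c - 8) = (c - 4)*(c - 1)*(c + 2)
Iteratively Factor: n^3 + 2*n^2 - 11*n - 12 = (n + 1)*(n^2 + n - 12) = (n + 1)*(n + 4)*(n - 3)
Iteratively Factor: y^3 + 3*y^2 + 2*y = (y + 1)*(y^2 + 2*y) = (y + 1)*(y + 2)*(y)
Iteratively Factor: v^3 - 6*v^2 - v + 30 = (v + 2)*(v^2 - 8*v + 15) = (v - 5)*(v + 2)*(v - 3)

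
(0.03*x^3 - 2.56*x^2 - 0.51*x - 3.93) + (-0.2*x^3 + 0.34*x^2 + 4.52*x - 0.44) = -0.17*x^3 - 2.22*x^2 + 4.01*x - 4.37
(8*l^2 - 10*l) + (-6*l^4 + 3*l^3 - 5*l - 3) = -6*l^4 + 3*l^3 + 8*l^2 - 15*l - 3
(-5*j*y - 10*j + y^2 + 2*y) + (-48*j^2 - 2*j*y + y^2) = -48*j^2 - 7*j*y - 10*j + 2*y^2 + 2*y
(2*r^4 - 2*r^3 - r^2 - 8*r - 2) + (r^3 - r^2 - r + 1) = 2*r^4 - r^3 - 2*r^2 - 9*r - 1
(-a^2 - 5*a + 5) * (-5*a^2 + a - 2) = 5*a^4 + 24*a^3 - 28*a^2 + 15*a - 10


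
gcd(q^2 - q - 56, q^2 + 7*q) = q + 7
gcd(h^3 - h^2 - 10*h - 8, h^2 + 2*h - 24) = h - 4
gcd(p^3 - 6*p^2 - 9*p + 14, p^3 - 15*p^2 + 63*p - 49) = p^2 - 8*p + 7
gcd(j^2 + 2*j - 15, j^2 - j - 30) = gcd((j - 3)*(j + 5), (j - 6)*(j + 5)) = j + 5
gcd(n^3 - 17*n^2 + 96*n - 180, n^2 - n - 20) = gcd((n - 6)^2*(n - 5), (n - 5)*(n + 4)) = n - 5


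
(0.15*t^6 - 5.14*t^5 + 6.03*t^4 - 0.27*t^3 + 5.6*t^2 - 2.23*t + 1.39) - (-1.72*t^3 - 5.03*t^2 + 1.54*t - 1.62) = 0.15*t^6 - 5.14*t^5 + 6.03*t^4 + 1.45*t^3 + 10.63*t^2 - 3.77*t + 3.01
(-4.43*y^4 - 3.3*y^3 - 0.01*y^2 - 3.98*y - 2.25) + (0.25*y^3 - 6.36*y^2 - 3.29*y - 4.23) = -4.43*y^4 - 3.05*y^3 - 6.37*y^2 - 7.27*y - 6.48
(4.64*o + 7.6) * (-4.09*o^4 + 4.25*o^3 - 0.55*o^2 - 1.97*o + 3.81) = -18.9776*o^5 - 11.364*o^4 + 29.748*o^3 - 13.3208*o^2 + 2.7064*o + 28.956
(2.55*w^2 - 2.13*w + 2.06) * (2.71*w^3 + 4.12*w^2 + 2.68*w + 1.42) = 6.9105*w^5 + 4.7337*w^4 + 3.641*w^3 + 6.3998*w^2 + 2.4962*w + 2.9252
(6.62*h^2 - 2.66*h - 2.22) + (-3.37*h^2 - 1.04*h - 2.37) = 3.25*h^2 - 3.7*h - 4.59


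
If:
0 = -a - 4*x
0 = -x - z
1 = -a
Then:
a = -1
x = 1/4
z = -1/4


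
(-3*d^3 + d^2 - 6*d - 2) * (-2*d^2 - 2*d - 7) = 6*d^5 + 4*d^4 + 31*d^3 + 9*d^2 + 46*d + 14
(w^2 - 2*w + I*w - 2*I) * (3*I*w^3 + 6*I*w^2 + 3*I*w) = 3*I*w^5 - 3*w^4 - 9*I*w^3 + 9*w^2 - 6*I*w^2 + 6*w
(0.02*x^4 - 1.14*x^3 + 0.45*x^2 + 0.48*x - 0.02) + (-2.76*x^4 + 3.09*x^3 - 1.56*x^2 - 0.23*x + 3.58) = -2.74*x^4 + 1.95*x^3 - 1.11*x^2 + 0.25*x + 3.56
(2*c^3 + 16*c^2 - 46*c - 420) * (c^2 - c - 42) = 2*c^5 + 14*c^4 - 146*c^3 - 1046*c^2 + 2352*c + 17640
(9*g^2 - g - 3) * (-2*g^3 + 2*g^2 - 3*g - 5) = -18*g^5 + 20*g^4 - 23*g^3 - 48*g^2 + 14*g + 15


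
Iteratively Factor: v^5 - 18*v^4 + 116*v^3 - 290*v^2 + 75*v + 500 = (v - 4)*(v^4 - 14*v^3 + 60*v^2 - 50*v - 125) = (v - 5)*(v - 4)*(v^3 - 9*v^2 + 15*v + 25) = (v - 5)*(v - 4)*(v + 1)*(v^2 - 10*v + 25) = (v - 5)^2*(v - 4)*(v + 1)*(v - 5)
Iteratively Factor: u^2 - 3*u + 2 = (u - 1)*(u - 2)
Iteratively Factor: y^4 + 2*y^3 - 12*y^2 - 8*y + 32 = (y + 2)*(y^3 - 12*y + 16) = (y - 2)*(y + 2)*(y^2 + 2*y - 8) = (y - 2)*(y + 2)*(y + 4)*(y - 2)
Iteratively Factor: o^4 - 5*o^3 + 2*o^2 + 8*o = (o - 2)*(o^3 - 3*o^2 - 4*o) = (o - 2)*(o + 1)*(o^2 - 4*o) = (o - 4)*(o - 2)*(o + 1)*(o)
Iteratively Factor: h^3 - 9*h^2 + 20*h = (h - 5)*(h^2 - 4*h) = h*(h - 5)*(h - 4)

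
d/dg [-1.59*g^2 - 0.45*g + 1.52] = -3.18*g - 0.45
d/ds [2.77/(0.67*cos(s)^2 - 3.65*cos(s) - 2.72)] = (3.7118*cos(s) - 10.1105)*sin(s)/(-0.67*cos(s)^2 + 3.65*cos(s) + 2.72)^2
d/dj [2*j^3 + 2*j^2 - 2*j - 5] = 6*j^2 + 4*j - 2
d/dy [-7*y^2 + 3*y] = 3 - 14*y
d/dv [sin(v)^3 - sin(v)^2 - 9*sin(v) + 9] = (3*sin(v)^2 - 2*sin(v) - 9)*cos(v)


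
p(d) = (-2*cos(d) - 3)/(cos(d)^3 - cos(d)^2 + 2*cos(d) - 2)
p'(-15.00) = 0.53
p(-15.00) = 0.33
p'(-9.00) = 0.26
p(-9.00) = 0.22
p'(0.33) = -185.60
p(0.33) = 31.32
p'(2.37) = -0.61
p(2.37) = 0.36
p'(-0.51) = 50.41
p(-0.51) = 13.50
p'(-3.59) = -0.28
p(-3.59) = 0.22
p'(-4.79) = -2.79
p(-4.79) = 1.70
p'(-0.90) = 9.55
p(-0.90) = 4.70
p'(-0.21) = 719.92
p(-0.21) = 76.30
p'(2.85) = -0.16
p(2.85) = 0.19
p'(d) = (-2*cos(d) - 3)*(3*sin(d)*cos(d)^2 - 2*sin(d)*cos(d) + 2*sin(d))/(cos(d)^3 - cos(d)^2 + 2*cos(d) - 2)^2 + 2*sin(d)/(cos(d)^3 - cos(d)^2 + 2*cos(d) - 2)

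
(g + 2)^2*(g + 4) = g^3 + 8*g^2 + 20*g + 16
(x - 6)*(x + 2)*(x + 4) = x^3 - 28*x - 48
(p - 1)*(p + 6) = p^2 + 5*p - 6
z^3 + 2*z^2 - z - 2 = (z - 1)*(z + 1)*(z + 2)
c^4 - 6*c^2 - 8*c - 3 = (c - 3)*(c + 1)^3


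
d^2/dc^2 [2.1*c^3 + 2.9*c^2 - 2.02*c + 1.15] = 12.6*c + 5.8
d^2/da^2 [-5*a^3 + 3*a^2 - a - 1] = 6 - 30*a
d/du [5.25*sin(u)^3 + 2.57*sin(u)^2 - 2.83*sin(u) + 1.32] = (15.75*sin(u)^2 + 5.14*sin(u) - 2.83)*cos(u)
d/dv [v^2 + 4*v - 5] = 2*v + 4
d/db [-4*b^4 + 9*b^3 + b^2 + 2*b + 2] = -16*b^3 + 27*b^2 + 2*b + 2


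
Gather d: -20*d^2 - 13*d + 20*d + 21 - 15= -20*d^2 + 7*d + 6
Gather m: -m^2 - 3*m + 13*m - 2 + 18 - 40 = -m^2 + 10*m - 24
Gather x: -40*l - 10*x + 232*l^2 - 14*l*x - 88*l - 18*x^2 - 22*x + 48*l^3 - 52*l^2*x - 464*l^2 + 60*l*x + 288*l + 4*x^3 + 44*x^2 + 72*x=48*l^3 - 232*l^2 + 160*l + 4*x^3 + 26*x^2 + x*(-52*l^2 + 46*l + 40)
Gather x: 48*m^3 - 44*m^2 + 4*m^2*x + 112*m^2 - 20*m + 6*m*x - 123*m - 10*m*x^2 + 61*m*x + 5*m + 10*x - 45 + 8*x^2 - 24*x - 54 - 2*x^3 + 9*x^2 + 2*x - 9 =48*m^3 + 68*m^2 - 138*m - 2*x^3 + x^2*(17 - 10*m) + x*(4*m^2 + 67*m - 12) - 108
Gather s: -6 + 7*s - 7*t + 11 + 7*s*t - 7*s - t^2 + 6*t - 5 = 7*s*t - t^2 - t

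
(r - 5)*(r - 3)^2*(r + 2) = r^4 - 9*r^3 + 17*r^2 + 33*r - 90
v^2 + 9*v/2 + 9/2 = (v + 3/2)*(v + 3)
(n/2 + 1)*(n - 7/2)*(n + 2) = n^3/2 + n^2/4 - 5*n - 7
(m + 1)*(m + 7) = m^2 + 8*m + 7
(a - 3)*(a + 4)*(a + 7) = a^3 + 8*a^2 - 5*a - 84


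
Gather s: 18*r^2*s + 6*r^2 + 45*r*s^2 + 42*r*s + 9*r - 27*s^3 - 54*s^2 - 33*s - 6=6*r^2 + 9*r - 27*s^3 + s^2*(45*r - 54) + s*(18*r^2 + 42*r - 33) - 6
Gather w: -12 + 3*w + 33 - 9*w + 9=30 - 6*w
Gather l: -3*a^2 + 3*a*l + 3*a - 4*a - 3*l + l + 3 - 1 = -3*a^2 - a + l*(3*a - 2) + 2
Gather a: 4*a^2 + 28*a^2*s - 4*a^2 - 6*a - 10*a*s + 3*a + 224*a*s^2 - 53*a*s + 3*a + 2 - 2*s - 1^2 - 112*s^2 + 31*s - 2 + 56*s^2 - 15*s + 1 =28*a^2*s + a*(224*s^2 - 63*s) - 56*s^2 + 14*s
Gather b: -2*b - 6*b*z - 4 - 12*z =b*(-6*z - 2) - 12*z - 4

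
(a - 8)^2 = a^2 - 16*a + 64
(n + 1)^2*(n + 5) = n^3 + 7*n^2 + 11*n + 5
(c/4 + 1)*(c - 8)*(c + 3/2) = c^3/4 - 5*c^2/8 - 19*c/2 - 12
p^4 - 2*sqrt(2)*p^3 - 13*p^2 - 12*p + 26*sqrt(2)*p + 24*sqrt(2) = (p - 4)*(p + 1)*(p + 3)*(p - 2*sqrt(2))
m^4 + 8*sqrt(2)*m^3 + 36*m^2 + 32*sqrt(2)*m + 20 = (m + sqrt(2))^3*(m + 5*sqrt(2))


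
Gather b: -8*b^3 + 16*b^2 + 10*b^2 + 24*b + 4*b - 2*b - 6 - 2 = -8*b^3 + 26*b^2 + 26*b - 8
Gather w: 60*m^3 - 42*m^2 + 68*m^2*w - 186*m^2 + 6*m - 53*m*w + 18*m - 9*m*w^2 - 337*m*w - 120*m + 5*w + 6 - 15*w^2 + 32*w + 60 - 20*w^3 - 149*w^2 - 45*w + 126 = 60*m^3 - 228*m^2 - 96*m - 20*w^3 + w^2*(-9*m - 164) + w*(68*m^2 - 390*m - 8) + 192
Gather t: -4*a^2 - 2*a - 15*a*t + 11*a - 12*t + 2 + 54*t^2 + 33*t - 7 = -4*a^2 + 9*a + 54*t^2 + t*(21 - 15*a) - 5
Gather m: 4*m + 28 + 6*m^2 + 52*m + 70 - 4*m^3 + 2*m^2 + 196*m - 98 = -4*m^3 + 8*m^2 + 252*m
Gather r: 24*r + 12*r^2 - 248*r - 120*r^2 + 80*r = -108*r^2 - 144*r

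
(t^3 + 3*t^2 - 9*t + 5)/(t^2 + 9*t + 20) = (t^2 - 2*t + 1)/(t + 4)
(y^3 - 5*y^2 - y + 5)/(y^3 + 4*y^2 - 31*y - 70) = (y^2 - 1)/(y^2 + 9*y + 14)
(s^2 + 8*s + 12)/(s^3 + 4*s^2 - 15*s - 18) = (s + 2)/(s^2 - 2*s - 3)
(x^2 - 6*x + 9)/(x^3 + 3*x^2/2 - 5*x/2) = 2*(x^2 - 6*x + 9)/(x*(2*x^2 + 3*x - 5))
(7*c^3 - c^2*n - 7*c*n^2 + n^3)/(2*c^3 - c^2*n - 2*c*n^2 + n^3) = (7*c - n)/(2*c - n)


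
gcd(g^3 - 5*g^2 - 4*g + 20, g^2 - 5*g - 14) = g + 2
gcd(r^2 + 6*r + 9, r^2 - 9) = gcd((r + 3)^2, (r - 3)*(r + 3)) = r + 3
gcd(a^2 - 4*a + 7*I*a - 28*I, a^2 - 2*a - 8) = a - 4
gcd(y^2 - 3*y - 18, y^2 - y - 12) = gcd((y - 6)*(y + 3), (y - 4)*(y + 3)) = y + 3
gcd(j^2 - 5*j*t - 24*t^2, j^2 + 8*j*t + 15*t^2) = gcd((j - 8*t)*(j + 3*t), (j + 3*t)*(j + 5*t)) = j + 3*t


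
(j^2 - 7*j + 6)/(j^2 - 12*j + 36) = (j - 1)/(j - 6)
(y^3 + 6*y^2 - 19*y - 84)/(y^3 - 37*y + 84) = (y + 3)/(y - 3)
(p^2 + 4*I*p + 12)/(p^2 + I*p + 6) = (p + 6*I)/(p + 3*I)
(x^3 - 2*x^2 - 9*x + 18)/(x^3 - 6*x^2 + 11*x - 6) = (x + 3)/(x - 1)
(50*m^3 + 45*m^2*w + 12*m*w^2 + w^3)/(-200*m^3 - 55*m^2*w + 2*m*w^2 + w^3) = (2*m + w)/(-8*m + w)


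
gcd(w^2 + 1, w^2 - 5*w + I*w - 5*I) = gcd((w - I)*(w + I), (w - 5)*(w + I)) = w + I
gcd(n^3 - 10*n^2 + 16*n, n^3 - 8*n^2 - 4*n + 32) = n^2 - 10*n + 16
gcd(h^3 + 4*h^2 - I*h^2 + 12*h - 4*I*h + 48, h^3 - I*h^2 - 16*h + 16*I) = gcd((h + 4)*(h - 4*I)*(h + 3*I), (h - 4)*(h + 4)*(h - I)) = h + 4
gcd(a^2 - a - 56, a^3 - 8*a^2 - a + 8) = a - 8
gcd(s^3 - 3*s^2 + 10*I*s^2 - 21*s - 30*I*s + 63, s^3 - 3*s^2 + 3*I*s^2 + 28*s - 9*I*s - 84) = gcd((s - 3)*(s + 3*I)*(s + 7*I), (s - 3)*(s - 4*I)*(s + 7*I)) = s^2 + s*(-3 + 7*I) - 21*I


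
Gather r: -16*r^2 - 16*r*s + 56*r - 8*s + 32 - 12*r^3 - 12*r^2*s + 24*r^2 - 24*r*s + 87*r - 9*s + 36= -12*r^3 + r^2*(8 - 12*s) + r*(143 - 40*s) - 17*s + 68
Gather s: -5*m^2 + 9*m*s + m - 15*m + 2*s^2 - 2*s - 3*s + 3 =-5*m^2 - 14*m + 2*s^2 + s*(9*m - 5) + 3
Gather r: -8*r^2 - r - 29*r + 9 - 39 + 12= -8*r^2 - 30*r - 18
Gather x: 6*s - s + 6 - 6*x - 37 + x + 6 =5*s - 5*x - 25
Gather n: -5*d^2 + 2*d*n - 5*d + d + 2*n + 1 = -5*d^2 - 4*d + n*(2*d + 2) + 1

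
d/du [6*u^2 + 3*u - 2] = 12*u + 3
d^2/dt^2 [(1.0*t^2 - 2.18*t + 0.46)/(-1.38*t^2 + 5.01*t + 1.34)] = (-5.524416*t^3 - 16.351344*t^2 + 43.269624*t - 57.65498)/(2.628072*t^6 - 28.623132*t^5 + 96.258726*t^4 - 70.164549*t^3 - 93.468618*t^2 - 26.987868*t - 2.406104)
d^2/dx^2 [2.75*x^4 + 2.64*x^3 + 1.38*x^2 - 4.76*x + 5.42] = 33.0*x^2 + 15.84*x + 2.76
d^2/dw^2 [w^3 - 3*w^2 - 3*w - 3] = 6*w - 6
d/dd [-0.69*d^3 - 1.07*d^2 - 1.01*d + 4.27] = -2.07*d^2 - 2.14*d - 1.01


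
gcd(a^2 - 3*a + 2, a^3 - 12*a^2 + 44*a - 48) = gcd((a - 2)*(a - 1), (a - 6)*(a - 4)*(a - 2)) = a - 2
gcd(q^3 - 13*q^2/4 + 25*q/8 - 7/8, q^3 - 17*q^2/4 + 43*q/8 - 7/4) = q^2 - 9*q/4 + 7/8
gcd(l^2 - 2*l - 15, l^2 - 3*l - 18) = l + 3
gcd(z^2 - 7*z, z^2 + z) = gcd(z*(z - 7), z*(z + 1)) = z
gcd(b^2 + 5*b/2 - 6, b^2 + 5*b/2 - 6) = b^2 + 5*b/2 - 6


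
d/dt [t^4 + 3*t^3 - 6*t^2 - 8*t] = 4*t^3 + 9*t^2 - 12*t - 8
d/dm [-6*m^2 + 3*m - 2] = 3 - 12*m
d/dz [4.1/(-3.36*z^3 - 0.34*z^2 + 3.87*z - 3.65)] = (41.328*z^2 + 2.788*z - 15.867)/(3.36*z^3 + 0.34*z^2 - 3.87*z + 3.65)^2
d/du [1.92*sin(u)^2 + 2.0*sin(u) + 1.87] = (3.84*sin(u) + 2.0)*cos(u)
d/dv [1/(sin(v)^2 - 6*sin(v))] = 2*(3 - sin(v))*cos(v)/((sin(v) - 6)^2*sin(v)^2)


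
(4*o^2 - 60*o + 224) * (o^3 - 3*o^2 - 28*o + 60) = 4*o^5 - 72*o^4 + 292*o^3 + 1248*o^2 - 9872*o + 13440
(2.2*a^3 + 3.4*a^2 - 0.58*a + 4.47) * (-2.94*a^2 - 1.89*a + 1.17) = -6.468*a^5 - 14.154*a^4 - 2.1468*a^3 - 8.0676*a^2 - 9.1269*a + 5.2299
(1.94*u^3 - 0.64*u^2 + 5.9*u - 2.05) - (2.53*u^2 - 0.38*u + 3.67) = 1.94*u^3 - 3.17*u^2 + 6.28*u - 5.72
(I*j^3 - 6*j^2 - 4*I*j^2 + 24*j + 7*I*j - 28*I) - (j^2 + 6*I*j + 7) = I*j^3 - 7*j^2 - 4*I*j^2 + 24*j + I*j - 7 - 28*I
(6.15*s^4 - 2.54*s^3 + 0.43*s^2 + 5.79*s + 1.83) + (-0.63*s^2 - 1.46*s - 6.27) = 6.15*s^4 - 2.54*s^3 - 0.2*s^2 + 4.33*s - 4.44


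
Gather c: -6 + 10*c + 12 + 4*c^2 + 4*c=4*c^2 + 14*c + 6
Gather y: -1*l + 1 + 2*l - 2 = l - 1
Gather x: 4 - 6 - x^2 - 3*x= -x^2 - 3*x - 2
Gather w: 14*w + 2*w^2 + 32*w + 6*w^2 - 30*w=8*w^2 + 16*w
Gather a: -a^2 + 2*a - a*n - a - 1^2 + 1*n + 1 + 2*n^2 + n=-a^2 + a*(1 - n) + 2*n^2 + 2*n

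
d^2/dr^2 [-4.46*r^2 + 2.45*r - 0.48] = -8.92000000000000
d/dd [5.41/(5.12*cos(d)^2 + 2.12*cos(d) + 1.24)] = (55.3984*cos(d) + 11.4692)*sin(d)/(5.12*cos(d)^2 + 2.12*cos(d) + 1.24)^2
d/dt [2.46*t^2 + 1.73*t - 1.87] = 4.92*t + 1.73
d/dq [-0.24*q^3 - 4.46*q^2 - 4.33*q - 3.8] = -0.72*q^2 - 8.92*q - 4.33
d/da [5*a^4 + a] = 20*a^3 + 1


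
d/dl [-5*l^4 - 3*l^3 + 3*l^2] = l*(-20*l^2 - 9*l + 6)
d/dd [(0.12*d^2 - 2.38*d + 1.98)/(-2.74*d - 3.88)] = (-0.3288*d^2 - 0.9312*d + 14.6596)/(7.5076*d^2 + 21.2624*d + 15.0544)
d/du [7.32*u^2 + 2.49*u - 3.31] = 14.64*u + 2.49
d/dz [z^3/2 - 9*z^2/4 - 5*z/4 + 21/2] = 3*z^2/2 - 9*z/2 - 5/4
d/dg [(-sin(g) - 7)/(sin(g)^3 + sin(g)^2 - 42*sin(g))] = 2*(sin(g) - 3)*cos(g)/((sin(g) - 6)^2*sin(g)^2)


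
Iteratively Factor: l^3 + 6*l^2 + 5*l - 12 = (l - 1)*(l^2 + 7*l + 12) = (l - 1)*(l + 4)*(l + 3)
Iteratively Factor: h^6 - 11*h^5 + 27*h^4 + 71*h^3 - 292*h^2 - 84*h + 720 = (h - 3)*(h^5 - 8*h^4 + 3*h^3 + 80*h^2 - 52*h - 240) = (h - 3)^2*(h^4 - 5*h^3 - 12*h^2 + 44*h + 80) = (h - 4)*(h - 3)^2*(h^3 - h^2 - 16*h - 20) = (h - 4)*(h - 3)^2*(h + 2)*(h^2 - 3*h - 10) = (h - 5)*(h - 4)*(h - 3)^2*(h + 2)*(h + 2)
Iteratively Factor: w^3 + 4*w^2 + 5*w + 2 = (w + 1)*(w^2 + 3*w + 2) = (w + 1)^2*(w + 2)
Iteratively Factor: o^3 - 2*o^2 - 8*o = (o - 4)*(o^2 + 2*o) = (o - 4)*(o + 2)*(o)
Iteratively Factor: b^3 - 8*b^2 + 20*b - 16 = (b - 4)*(b^2 - 4*b + 4) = (b - 4)*(b - 2)*(b - 2)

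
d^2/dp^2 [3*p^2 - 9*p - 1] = 6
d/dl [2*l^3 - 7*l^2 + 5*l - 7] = 6*l^2 - 14*l + 5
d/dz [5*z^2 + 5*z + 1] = 10*z + 5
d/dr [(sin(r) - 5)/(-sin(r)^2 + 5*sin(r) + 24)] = (sin(r)^2 - 10*sin(r) + 49)*cos(r)/((sin(r) - 8)^2*(sin(r) + 3)^2)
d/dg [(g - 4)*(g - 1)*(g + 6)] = 3*g^2 + 2*g - 26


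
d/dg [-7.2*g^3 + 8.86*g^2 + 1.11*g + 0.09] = -21.6*g^2 + 17.72*g + 1.11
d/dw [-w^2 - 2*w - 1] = -2*w - 2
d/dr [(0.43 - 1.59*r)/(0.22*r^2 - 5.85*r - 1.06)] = (0.3498*r^2 - 0.1892*r + 4.2009)/(0.0484*r^4 - 2.574*r^3 + 33.7561*r^2 + 12.402*r + 1.1236)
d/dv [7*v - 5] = 7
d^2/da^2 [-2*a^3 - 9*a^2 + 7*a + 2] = -12*a - 18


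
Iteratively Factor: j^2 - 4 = (j - 2)*(j + 2)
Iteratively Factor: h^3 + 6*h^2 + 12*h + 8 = (h + 2)*(h^2 + 4*h + 4) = (h + 2)^2*(h + 2)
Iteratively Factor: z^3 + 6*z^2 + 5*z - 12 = (z + 4)*(z^2 + 2*z - 3) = (z + 3)*(z + 4)*(z - 1)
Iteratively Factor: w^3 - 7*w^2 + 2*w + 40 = (w + 2)*(w^2 - 9*w + 20) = (w - 4)*(w + 2)*(w - 5)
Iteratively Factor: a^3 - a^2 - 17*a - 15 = (a - 5)*(a^2 + 4*a + 3) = (a - 5)*(a + 1)*(a + 3)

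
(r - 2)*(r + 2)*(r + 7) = r^3 + 7*r^2 - 4*r - 28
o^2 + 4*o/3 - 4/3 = (o - 2/3)*(o + 2)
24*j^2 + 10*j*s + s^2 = (4*j + s)*(6*j + s)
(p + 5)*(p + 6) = p^2 + 11*p + 30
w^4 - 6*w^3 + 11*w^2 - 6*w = w*(w - 3)*(w - 2)*(w - 1)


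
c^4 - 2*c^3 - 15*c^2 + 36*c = c*(c - 3)^2*(c + 4)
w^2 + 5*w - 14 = (w - 2)*(w + 7)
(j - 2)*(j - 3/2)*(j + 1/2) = j^3 - 3*j^2 + 5*j/4 + 3/2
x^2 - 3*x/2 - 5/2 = (x - 5/2)*(x + 1)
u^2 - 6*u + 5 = (u - 5)*(u - 1)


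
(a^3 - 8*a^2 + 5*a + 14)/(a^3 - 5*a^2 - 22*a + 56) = (a + 1)/(a + 4)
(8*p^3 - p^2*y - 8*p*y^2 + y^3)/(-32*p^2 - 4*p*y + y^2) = (-p^2 + y^2)/(4*p + y)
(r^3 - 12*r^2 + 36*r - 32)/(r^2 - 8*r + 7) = (r^3 - 12*r^2 + 36*r - 32)/(r^2 - 8*r + 7)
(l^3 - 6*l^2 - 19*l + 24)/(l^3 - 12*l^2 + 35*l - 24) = (l + 3)/(l - 3)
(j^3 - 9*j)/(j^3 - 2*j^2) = (j^2 - 9)/(j*(j - 2))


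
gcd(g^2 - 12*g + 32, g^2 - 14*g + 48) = g - 8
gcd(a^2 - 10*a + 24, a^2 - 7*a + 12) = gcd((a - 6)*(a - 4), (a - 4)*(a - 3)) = a - 4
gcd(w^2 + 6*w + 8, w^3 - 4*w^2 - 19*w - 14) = w + 2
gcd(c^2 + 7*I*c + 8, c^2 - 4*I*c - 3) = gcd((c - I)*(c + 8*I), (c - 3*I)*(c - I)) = c - I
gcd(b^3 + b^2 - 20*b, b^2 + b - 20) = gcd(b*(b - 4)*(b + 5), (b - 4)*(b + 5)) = b^2 + b - 20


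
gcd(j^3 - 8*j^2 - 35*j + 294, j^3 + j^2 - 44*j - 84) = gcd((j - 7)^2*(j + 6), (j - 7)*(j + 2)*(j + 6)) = j^2 - j - 42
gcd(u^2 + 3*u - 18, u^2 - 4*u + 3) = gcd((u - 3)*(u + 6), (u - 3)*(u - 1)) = u - 3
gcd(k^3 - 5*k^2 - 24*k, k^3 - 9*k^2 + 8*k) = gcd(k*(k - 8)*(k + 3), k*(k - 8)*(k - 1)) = k^2 - 8*k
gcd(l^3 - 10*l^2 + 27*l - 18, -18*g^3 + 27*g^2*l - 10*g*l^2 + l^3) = 1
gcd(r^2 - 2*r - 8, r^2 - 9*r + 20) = r - 4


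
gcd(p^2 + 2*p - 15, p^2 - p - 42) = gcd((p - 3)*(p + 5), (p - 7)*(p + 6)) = 1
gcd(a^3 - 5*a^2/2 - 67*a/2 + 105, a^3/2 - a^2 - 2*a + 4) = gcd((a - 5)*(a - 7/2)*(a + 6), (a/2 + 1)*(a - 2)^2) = 1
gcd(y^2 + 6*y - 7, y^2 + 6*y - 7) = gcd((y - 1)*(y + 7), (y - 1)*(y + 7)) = y^2 + 6*y - 7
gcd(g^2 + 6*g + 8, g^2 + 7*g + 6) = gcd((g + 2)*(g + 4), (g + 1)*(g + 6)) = 1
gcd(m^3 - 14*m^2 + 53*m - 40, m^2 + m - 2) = m - 1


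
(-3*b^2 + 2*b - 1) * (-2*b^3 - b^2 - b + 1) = 6*b^5 - b^4 + 3*b^3 - 4*b^2 + 3*b - 1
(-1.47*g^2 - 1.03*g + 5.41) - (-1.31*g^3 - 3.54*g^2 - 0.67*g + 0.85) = 1.31*g^3 + 2.07*g^2 - 0.36*g + 4.56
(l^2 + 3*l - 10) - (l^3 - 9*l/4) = -l^3 + l^2 + 21*l/4 - 10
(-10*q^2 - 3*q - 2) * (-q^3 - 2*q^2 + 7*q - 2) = 10*q^5 + 23*q^4 - 62*q^3 + 3*q^2 - 8*q + 4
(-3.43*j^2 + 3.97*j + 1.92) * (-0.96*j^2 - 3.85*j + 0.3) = 3.2928*j^4 + 9.3943*j^3 - 18.1567*j^2 - 6.201*j + 0.576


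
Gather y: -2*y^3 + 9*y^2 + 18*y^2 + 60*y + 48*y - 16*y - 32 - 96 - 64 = -2*y^3 + 27*y^2 + 92*y - 192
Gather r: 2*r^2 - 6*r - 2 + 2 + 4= 2*r^2 - 6*r + 4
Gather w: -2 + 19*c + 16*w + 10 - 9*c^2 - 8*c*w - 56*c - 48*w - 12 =-9*c^2 - 37*c + w*(-8*c - 32) - 4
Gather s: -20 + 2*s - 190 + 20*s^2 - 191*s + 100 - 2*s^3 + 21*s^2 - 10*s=-2*s^3 + 41*s^2 - 199*s - 110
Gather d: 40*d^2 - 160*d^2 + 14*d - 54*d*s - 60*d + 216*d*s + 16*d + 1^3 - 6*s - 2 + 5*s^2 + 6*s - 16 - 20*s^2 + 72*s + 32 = -120*d^2 + d*(162*s - 30) - 15*s^2 + 72*s + 15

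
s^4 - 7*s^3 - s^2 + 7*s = s*(s - 7)*(s - 1)*(s + 1)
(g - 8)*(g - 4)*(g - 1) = g^3 - 13*g^2 + 44*g - 32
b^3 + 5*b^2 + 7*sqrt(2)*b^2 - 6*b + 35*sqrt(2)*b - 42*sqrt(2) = (b - 1)*(b + 6)*(b + 7*sqrt(2))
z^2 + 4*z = z*(z + 4)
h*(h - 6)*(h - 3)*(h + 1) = h^4 - 8*h^3 + 9*h^2 + 18*h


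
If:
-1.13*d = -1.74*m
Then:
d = 1.53982300884956*m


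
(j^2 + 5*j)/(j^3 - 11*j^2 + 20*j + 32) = j*(j + 5)/(j^3 - 11*j^2 + 20*j + 32)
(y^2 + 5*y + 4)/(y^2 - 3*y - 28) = (y + 1)/(y - 7)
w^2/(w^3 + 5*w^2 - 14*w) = w/(w^2 + 5*w - 14)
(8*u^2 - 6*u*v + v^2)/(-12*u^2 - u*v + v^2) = (-2*u + v)/(3*u + v)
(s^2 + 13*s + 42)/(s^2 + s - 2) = (s^2 + 13*s + 42)/(s^2 + s - 2)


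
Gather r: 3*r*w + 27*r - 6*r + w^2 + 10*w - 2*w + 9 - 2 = r*(3*w + 21) + w^2 + 8*w + 7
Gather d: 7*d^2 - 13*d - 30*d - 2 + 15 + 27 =7*d^2 - 43*d + 40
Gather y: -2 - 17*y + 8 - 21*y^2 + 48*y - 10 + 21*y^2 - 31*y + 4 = 0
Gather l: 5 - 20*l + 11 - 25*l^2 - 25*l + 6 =-25*l^2 - 45*l + 22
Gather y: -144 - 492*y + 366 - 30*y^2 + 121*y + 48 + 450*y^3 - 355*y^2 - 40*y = 450*y^3 - 385*y^2 - 411*y + 270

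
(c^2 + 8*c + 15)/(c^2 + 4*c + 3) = (c + 5)/(c + 1)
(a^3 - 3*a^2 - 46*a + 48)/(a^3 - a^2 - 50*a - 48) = (a - 1)/(a + 1)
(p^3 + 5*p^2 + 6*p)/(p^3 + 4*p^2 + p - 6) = p/(p - 1)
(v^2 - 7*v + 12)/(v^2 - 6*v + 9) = (v - 4)/(v - 3)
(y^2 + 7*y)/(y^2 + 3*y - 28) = y/(y - 4)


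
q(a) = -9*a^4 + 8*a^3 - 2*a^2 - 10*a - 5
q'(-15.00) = 126950.00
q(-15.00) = -482930.00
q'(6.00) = -6946.00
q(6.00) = -10073.00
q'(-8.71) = 25633.53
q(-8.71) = -57154.09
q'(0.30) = -10.01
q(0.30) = -8.04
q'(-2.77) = 950.37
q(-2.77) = -692.54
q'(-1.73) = 255.15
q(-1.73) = -115.72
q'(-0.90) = 39.28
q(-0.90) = -9.36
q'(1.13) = -35.82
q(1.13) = -21.98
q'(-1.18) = 87.29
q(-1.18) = -26.58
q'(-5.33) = 6144.23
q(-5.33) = -8483.46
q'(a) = -36*a^3 + 24*a^2 - 4*a - 10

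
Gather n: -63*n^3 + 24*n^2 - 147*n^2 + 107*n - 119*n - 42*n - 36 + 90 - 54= -63*n^3 - 123*n^2 - 54*n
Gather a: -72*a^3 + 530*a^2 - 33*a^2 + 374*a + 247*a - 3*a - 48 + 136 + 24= -72*a^3 + 497*a^2 + 618*a + 112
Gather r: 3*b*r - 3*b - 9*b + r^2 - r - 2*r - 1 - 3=-12*b + r^2 + r*(3*b - 3) - 4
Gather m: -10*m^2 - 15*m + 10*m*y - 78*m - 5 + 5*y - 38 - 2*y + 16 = -10*m^2 + m*(10*y - 93) + 3*y - 27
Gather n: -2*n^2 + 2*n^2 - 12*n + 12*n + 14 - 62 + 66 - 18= 0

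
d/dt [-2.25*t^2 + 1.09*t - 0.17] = 1.09 - 4.5*t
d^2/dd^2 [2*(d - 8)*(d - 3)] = 4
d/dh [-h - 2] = -1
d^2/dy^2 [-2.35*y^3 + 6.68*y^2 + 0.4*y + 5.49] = 13.36 - 14.1*y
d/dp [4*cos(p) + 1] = -4*sin(p)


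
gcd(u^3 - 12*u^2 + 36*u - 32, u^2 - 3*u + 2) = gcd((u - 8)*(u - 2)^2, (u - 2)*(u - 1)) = u - 2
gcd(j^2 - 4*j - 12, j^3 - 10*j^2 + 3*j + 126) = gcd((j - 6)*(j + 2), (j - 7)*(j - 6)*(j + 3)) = j - 6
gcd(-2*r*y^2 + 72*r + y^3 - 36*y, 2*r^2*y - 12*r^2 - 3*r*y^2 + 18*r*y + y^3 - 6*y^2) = -2*r*y + 12*r + y^2 - 6*y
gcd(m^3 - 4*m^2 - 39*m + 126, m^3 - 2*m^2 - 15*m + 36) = m - 3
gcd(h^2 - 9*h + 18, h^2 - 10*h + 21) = h - 3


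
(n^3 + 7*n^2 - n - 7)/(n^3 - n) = (n + 7)/n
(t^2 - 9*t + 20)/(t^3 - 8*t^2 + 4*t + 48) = (t - 5)/(t^2 - 4*t - 12)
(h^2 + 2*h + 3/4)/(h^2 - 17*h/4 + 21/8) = 2*(4*h^2 + 8*h + 3)/(8*h^2 - 34*h + 21)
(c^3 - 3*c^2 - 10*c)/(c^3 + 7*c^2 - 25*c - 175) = c*(c + 2)/(c^2 + 12*c + 35)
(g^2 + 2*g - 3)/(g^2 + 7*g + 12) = (g - 1)/(g + 4)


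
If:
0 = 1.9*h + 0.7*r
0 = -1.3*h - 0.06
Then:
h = -0.05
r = 0.13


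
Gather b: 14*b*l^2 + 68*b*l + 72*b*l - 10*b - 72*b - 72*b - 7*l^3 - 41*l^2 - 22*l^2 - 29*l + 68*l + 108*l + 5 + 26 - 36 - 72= b*(14*l^2 + 140*l - 154) - 7*l^3 - 63*l^2 + 147*l - 77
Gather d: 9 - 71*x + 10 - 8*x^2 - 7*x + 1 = -8*x^2 - 78*x + 20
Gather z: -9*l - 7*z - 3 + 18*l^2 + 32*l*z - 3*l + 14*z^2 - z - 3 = 18*l^2 - 12*l + 14*z^2 + z*(32*l - 8) - 6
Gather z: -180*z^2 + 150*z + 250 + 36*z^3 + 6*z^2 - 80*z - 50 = 36*z^3 - 174*z^2 + 70*z + 200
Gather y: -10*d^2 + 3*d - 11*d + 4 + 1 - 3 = -10*d^2 - 8*d + 2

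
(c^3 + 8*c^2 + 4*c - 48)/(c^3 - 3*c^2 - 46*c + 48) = (c^2 + 2*c - 8)/(c^2 - 9*c + 8)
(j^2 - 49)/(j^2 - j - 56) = (j - 7)/(j - 8)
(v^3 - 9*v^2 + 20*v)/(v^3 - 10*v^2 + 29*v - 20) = v/(v - 1)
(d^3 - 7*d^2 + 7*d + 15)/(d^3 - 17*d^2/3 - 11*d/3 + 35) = 3*(d + 1)/(3*d + 7)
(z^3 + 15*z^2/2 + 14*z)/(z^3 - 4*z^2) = (z^2 + 15*z/2 + 14)/(z*(z - 4))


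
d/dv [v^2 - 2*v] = 2*v - 2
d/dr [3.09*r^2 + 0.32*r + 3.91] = 6.18*r + 0.32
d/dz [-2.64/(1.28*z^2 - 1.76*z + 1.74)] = (6.7584*z - 4.6464)/(1.28*z^2 - 1.76*z + 1.74)^2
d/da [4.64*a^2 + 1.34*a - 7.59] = 9.28*a + 1.34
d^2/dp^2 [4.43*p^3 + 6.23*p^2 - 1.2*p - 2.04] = 26.58*p + 12.46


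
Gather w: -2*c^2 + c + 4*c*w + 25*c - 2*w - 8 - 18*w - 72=-2*c^2 + 26*c + w*(4*c - 20) - 80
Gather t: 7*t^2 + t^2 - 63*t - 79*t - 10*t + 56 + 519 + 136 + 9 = 8*t^2 - 152*t + 720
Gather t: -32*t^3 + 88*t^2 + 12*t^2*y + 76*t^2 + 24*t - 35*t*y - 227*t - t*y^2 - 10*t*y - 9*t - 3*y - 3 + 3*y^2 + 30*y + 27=-32*t^3 + t^2*(12*y + 164) + t*(-y^2 - 45*y - 212) + 3*y^2 + 27*y + 24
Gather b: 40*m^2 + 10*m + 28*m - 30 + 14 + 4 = 40*m^2 + 38*m - 12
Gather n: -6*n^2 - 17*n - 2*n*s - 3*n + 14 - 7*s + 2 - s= -6*n^2 + n*(-2*s - 20) - 8*s + 16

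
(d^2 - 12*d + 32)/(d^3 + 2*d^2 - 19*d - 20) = (d - 8)/(d^2 + 6*d + 5)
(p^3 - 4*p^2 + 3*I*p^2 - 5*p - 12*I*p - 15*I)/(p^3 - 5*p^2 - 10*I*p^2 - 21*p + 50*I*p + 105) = (p^2 + p*(1 + 3*I) + 3*I)/(p^2 - 10*I*p - 21)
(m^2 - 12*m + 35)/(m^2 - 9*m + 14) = (m - 5)/(m - 2)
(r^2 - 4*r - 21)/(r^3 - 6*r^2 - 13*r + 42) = 1/(r - 2)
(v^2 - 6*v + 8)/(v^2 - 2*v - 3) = (-v^2 + 6*v - 8)/(-v^2 + 2*v + 3)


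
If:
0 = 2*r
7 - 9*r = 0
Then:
No Solution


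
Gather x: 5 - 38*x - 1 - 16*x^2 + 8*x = -16*x^2 - 30*x + 4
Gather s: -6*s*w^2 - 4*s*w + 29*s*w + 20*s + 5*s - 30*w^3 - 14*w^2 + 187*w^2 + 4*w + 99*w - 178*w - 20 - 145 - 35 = s*(-6*w^2 + 25*w + 25) - 30*w^3 + 173*w^2 - 75*w - 200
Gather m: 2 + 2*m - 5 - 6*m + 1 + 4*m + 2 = 0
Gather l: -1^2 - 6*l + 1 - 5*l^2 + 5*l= -5*l^2 - l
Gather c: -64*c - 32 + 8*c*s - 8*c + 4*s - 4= c*(8*s - 72) + 4*s - 36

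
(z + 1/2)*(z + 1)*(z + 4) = z^3 + 11*z^2/2 + 13*z/2 + 2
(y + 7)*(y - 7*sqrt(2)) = y^2 - 7*sqrt(2)*y + 7*y - 49*sqrt(2)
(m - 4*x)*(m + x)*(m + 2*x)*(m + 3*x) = m^4 + 2*m^3*x - 13*m^2*x^2 - 38*m*x^3 - 24*x^4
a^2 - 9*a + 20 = (a - 5)*(a - 4)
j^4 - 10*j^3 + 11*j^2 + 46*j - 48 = (j - 8)*(j - 3)*(j - 1)*(j + 2)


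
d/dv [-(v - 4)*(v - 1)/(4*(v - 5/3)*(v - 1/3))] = 9*(-27*v^2 + 62*v - 47)/(4*(81*v^4 - 324*v^3 + 414*v^2 - 180*v + 25))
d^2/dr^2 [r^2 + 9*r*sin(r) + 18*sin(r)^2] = -9*r*sin(r) - 72*sin(r)^2 + 18*cos(r) + 38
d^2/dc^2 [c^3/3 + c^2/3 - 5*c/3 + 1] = 2*c + 2/3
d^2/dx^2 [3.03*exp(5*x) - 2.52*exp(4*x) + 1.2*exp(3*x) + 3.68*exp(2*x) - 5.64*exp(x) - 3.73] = (75.75*exp(4*x) - 40.32*exp(3*x) + 10.8*exp(2*x) + 14.72*exp(x) - 5.64)*exp(x)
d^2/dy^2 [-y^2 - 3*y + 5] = -2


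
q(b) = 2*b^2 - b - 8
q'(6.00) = 23.00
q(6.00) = 58.00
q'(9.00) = 35.00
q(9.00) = 145.00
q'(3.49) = 12.96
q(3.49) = 12.87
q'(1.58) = 5.32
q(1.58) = -4.59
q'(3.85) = 14.40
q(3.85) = 17.80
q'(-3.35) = -14.40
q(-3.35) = 17.80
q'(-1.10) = -5.40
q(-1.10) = -4.48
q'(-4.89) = -20.56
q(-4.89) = 44.71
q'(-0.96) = -4.84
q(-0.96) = -5.20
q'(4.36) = 16.44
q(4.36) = 25.66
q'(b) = 4*b - 1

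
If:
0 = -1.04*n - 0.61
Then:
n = -0.59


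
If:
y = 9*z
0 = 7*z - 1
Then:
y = 9/7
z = 1/7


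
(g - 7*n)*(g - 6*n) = g^2 - 13*g*n + 42*n^2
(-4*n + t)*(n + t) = -4*n^2 - 3*n*t + t^2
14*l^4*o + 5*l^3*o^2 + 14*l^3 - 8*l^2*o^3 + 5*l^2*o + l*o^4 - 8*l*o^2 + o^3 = (-7*l + o)*(-2*l + o)*(l + o)*(l*o + 1)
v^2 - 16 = (v - 4)*(v + 4)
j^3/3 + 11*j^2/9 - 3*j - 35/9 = (j/3 + 1/3)*(j - 7/3)*(j + 5)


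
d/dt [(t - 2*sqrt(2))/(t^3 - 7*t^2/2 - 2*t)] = 2*(-t*(-2*t^2 + 7*t + 4) + 2*(t - 2*sqrt(2))*(-3*t^2 + 7*t + 2))/(t^2*(-2*t^2 + 7*t + 4)^2)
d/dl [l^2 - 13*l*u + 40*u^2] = 2*l - 13*u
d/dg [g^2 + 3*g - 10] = 2*g + 3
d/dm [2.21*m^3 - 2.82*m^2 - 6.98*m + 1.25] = 6.63*m^2 - 5.64*m - 6.98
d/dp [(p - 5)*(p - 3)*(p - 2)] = 3*p^2 - 20*p + 31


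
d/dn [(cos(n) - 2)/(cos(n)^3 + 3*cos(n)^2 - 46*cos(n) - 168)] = (-21*cos(n) - 3*cos(2*n) + cos(3*n) + 517)*sin(n)/(2*(cos(n)^3 + 3*cos(n)^2 - 46*cos(n) - 168)^2)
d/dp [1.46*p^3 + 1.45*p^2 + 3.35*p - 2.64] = 4.38*p^2 + 2.9*p + 3.35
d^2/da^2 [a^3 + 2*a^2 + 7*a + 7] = 6*a + 4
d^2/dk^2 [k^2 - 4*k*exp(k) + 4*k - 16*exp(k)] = -4*k*exp(k) - 24*exp(k) + 2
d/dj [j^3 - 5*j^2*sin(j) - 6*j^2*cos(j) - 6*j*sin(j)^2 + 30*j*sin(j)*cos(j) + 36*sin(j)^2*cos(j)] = 6*j^2*sin(j) - 5*j^2*cos(j) + 3*j^2 - 10*j*sin(j) - 6*j*sin(2*j) - 12*j*cos(j) + 30*j*cos(2*j) - 9*sin(j) + 15*sin(2*j) + 27*sin(3*j) + 3*cos(2*j) - 3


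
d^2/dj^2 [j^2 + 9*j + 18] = 2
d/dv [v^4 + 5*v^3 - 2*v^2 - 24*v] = 4*v^3 + 15*v^2 - 4*v - 24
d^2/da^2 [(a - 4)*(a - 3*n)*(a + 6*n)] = 6*a + 6*n - 8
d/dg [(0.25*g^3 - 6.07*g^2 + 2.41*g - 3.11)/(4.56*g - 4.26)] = (2.28*g^3 - 30.8742*g^2 + 51.7164*g + 3.915)/(20.7936*g^2 - 38.8512*g + 18.1476)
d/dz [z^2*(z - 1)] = z*(3*z - 2)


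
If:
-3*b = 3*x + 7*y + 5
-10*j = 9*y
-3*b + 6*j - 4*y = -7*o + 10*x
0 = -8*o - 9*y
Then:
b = -727*y/840 - 50/21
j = -9*y/10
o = -9*y/8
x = 5/7 - 411*y/280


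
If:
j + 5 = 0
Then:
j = -5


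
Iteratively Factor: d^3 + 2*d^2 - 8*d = (d + 4)*(d^2 - 2*d) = (d - 2)*(d + 4)*(d)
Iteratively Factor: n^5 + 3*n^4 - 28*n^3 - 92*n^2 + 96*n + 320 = (n + 4)*(n^4 - n^3 - 24*n^2 + 4*n + 80) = (n + 2)*(n + 4)*(n^3 - 3*n^2 - 18*n + 40) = (n + 2)*(n + 4)^2*(n^2 - 7*n + 10) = (n - 2)*(n + 2)*(n + 4)^2*(n - 5)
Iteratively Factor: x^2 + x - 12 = (x + 4)*(x - 3)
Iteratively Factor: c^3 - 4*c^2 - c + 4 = (c - 1)*(c^2 - 3*c - 4) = (c - 1)*(c + 1)*(c - 4)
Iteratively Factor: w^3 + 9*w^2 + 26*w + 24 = (w + 3)*(w^2 + 6*w + 8) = (w + 3)*(w + 4)*(w + 2)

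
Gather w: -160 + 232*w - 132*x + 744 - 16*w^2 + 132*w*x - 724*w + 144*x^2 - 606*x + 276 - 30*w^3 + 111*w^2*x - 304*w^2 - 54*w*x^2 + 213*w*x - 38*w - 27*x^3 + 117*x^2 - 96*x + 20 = -30*w^3 + w^2*(111*x - 320) + w*(-54*x^2 + 345*x - 530) - 27*x^3 + 261*x^2 - 834*x + 880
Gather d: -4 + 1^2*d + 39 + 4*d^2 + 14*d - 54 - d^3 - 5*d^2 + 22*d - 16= -d^3 - d^2 + 37*d - 35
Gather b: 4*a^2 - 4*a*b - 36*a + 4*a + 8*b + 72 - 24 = 4*a^2 - 32*a + b*(8 - 4*a) + 48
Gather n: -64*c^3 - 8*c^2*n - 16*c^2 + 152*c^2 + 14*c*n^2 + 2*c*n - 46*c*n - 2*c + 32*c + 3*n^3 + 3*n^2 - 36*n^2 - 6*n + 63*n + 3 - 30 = -64*c^3 + 136*c^2 + 30*c + 3*n^3 + n^2*(14*c - 33) + n*(-8*c^2 - 44*c + 57) - 27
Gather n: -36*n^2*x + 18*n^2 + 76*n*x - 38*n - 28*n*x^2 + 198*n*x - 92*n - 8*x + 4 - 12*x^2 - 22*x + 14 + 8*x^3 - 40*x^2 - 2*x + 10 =n^2*(18 - 36*x) + n*(-28*x^2 + 274*x - 130) + 8*x^3 - 52*x^2 - 32*x + 28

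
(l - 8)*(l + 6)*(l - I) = l^3 - 2*l^2 - I*l^2 - 48*l + 2*I*l + 48*I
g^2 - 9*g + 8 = (g - 8)*(g - 1)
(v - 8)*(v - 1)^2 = v^3 - 10*v^2 + 17*v - 8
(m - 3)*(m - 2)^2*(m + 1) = m^4 - 6*m^3 + 9*m^2 + 4*m - 12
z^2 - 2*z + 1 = (z - 1)^2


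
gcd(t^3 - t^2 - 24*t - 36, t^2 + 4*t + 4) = t + 2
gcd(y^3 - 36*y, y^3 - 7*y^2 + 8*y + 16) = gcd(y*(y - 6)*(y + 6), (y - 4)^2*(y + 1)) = 1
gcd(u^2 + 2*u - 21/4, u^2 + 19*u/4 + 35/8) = u + 7/2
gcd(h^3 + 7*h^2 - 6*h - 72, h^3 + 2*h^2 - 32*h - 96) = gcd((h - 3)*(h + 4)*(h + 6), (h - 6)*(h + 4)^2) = h + 4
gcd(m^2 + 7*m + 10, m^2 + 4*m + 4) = m + 2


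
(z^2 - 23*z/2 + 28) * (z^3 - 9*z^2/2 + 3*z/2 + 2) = z^5 - 16*z^4 + 325*z^3/4 - 565*z^2/4 + 19*z + 56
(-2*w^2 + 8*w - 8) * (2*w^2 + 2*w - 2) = -4*w^4 + 12*w^3 + 4*w^2 - 32*w + 16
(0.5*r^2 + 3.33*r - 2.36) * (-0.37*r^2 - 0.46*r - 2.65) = -0.185*r^4 - 1.4621*r^3 - 1.9836*r^2 - 7.7389*r + 6.254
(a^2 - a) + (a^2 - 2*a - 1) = 2*a^2 - 3*a - 1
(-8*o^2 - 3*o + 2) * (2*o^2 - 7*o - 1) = -16*o^4 + 50*o^3 + 33*o^2 - 11*o - 2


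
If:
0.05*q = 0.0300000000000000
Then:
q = 0.60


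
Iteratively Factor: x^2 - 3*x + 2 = (x - 1)*(x - 2)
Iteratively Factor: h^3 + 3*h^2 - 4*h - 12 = (h + 2)*(h^2 + h - 6) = (h + 2)*(h + 3)*(h - 2)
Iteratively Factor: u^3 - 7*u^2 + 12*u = (u - 3)*(u^2 - 4*u) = (u - 4)*(u - 3)*(u)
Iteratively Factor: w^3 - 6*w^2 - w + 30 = (w - 5)*(w^2 - w - 6) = (w - 5)*(w + 2)*(w - 3)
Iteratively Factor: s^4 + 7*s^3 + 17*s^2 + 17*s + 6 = (s + 2)*(s^3 + 5*s^2 + 7*s + 3) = (s + 1)*(s + 2)*(s^2 + 4*s + 3) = (s + 1)^2*(s + 2)*(s + 3)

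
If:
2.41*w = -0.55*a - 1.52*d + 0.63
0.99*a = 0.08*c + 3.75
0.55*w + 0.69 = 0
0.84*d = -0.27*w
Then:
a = 5.53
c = 21.54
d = 0.40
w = -1.25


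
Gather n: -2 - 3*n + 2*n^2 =2*n^2 - 3*n - 2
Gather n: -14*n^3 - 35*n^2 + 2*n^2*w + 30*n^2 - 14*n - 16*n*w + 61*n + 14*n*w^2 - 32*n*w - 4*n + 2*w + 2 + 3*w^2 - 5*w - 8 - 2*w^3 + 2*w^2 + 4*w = -14*n^3 + n^2*(2*w - 5) + n*(14*w^2 - 48*w + 43) - 2*w^3 + 5*w^2 + w - 6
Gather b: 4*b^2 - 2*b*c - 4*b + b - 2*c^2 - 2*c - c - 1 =4*b^2 + b*(-2*c - 3) - 2*c^2 - 3*c - 1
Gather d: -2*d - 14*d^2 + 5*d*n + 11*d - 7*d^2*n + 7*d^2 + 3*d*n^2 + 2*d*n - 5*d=d^2*(-7*n - 7) + d*(3*n^2 + 7*n + 4)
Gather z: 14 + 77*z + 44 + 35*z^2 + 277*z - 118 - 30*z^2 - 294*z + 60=5*z^2 + 60*z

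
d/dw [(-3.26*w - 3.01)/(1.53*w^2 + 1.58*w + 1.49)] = (4.9878*w^2 + 9.2106*w - 0.101599999999999)/(2.3409*w^4 + 4.8348*w^3 + 7.0558*w^2 + 4.7084*w + 2.2201)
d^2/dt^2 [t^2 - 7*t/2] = 2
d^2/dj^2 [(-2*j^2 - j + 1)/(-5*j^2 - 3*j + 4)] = 10*(-j^3 + 9*j^2 + 3*j + 3)/(125*j^6 + 225*j^5 - 165*j^4 - 333*j^3 + 132*j^2 + 144*j - 64)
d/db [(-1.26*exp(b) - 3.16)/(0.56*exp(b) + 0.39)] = 1.2782*exp(b)/(0.56*exp(b) + 0.39)^2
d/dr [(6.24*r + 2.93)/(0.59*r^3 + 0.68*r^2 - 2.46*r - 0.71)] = (-7.3632*r^3 - 9.4293*r^2 - 3.9848*r + 2.7774)/(0.3481*r^6 + 0.8024*r^5 - 2.4404*r^4 - 4.1834*r^3 + 5.086*r^2 + 3.4932*r + 0.5041)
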